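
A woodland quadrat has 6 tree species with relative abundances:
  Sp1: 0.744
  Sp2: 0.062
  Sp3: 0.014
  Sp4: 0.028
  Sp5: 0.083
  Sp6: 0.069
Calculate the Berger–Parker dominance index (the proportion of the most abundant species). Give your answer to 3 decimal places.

0.744

The largest proportion is 0.744, i.e. d = 0.744 to 3 decimal places.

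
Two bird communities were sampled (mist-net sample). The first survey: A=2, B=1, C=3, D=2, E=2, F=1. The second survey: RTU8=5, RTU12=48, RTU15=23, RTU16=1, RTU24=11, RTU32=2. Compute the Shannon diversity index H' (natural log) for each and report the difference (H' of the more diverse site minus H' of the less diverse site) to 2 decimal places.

The first survey: N=11, proportions 0.1818, 0.0909, 0.2727, 0.1818, 0.1818, 0.0909, giving H' = 1.7202 (working shown to 4 dp, full precision carried).
The second survey: N=90, proportions 0.0556, 0.5333, 0.2556, 0.0111, 0.1222, 0.0222, giving H' = 1.2360.
Difference = |1.7202 − 1.2360| = 0.4842, i.e. 0.48 to 2 decimal places.

0.48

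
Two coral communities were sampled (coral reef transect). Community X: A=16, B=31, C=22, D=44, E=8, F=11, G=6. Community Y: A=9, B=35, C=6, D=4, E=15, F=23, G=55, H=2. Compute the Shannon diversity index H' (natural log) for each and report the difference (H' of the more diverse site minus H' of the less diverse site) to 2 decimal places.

0.06

Community X: N=138, proportions 0.1159, 0.2246, 0.1594, 0.3188, 0.058, 0.0797, 0.0435, giving H' = 1.7455 (working shown to 4 dp, full precision carried).
Community Y: N=149, proportions 0.0604, 0.2349, 0.0403, 0.0268, 0.1007, 0.1544, 0.3691, 0.0134, giving H' = 1.6816.
Difference = |1.7455 − 1.6816| = 0.0639, i.e. 0.06 to 2 decimal places.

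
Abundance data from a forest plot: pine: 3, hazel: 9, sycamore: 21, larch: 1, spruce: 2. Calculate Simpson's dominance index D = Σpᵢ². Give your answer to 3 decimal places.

Total N = 3+9+21+1+2 = 36, so the proportions are 0.08333, 0.25, 0.58333, 0.02778, 0.05556 (working shown to 5 dp, full precision carried).
D = 0.08333² + 0.25² + 0.58333² + 0.02778² + 0.05556² = 0.00694 + 0.06250 + 0.34028 + 0.00077 + 0.00309 = 0.41358.
To 3 decimal places, D = 0.414.

0.414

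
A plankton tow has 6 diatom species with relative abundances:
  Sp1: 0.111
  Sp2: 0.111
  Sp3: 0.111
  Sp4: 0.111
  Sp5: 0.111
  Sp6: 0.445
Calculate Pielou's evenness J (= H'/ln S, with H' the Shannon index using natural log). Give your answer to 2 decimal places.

0.88

H' = −Σ pᵢ ln pᵢ = −((-0.2440) + (-0.2440) + (-0.2440) + (-0.2440) + (-0.2440) + (-0.3603)) = 1.5803 (working shown to 4 dp, full precision carried).
With S = 6 species, ln S = 1.7918, so J = 1.5803/1.7918 = 0.8820, i.e. 0.88 to 2 decimal places.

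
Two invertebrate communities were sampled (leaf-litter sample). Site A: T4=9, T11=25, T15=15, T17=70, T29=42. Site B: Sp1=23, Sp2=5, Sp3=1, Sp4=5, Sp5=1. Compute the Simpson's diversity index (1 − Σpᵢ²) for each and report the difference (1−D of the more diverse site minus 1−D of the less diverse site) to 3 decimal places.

Site A: N=161, proportions 0.0559, 0.15528, 0.09317, 0.43478, 0.26087, giving 1−D = 0.70699 (working shown to 5 dp, full precision carried).
Site B: N=35, proportions 0.65714, 0.14286, 0.02857, 0.14286, 0.02857, giving 1−D = 0.52571.
Difference = |0.70699 − 0.52571| = 0.18128, i.e. 0.181 to 3 decimal places.

0.181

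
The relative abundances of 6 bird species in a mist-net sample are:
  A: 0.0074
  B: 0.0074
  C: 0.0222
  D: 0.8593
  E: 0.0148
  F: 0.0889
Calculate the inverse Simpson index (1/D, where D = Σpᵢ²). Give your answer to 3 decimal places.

1.338

D = 0.0074² + 0.0074² + 0.0222² + 0.8593² + 0.0148² + 0.0889² = 0.000055 + 0.000055 + 0.000493 + 0.738396 + 0.000219 + 0.007903 = 0.747121 (working shown to 6 dp, full precision carried).
So 1/D = 1.33847, i.e. 1.338 to 3 decimal places.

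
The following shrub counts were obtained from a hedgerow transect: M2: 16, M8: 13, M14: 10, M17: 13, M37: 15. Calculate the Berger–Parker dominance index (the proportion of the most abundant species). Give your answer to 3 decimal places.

Total N = 16+13+10+13+15 = 67, so the proportions are 0.23881, 0.19403, 0.14925, 0.19403, 0.22388 (working shown to 5 dp, full precision carried).
The largest proportion is 0.23881, i.e. d = 0.239 to 3 decimal places.

0.239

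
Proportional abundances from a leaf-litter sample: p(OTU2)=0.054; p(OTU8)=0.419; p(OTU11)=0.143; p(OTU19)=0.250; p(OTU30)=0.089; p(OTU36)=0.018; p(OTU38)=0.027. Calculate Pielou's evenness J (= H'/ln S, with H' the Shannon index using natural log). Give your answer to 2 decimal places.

H' = −Σ pᵢ ln pᵢ = −((-0.1576) + (-0.3645) + (-0.2781) + (-0.3466) + (-0.2153) + (-0.0723) + (-0.0975)) = 1.5319 (working shown to 4 dp, full precision carried).
With S = 7 species, ln S = 1.9459, so J = 1.5319/1.9459 = 0.7873, i.e. 0.79 to 2 decimal places.

0.79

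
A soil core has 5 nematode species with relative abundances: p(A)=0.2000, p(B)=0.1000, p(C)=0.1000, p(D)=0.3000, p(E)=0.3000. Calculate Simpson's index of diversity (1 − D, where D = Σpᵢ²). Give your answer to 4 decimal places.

0.7600

D = 0.2² + 0.1² + 0.1² + 0.3² + 0.3² = 0.040000 + 0.010000 + 0.010000 + 0.090000 + 0.090000 = 0.240000 (working shown to 6 dp, full precision carried).
So 1 − D = 0.760000, i.e. 0.7600 to 4 decimal places.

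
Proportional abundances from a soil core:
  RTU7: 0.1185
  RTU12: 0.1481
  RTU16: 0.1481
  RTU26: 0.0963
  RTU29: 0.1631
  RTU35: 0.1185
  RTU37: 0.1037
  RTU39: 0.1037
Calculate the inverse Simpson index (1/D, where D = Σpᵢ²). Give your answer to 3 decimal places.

D = 0.1185² + 0.1481² + 0.1481² + 0.0963² + 0.1631² + 0.1185² + 0.1037² + 0.1037² = 0.0140422 + 0.0219336 + 0.0219336 + 0.0092737 + 0.0266016 + 0.0140422 + 0.0107537 + 0.0107537 = 0.1293344 (working shown to 7 dp, full precision carried).
So 1/D = 7.73189, i.e. 7.732 to 3 decimal places.

7.732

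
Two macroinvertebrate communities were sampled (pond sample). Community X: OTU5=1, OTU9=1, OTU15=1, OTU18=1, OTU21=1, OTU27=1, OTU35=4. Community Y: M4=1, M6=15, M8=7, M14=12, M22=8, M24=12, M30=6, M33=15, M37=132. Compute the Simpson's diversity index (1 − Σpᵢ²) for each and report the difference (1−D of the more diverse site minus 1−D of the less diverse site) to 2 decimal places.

Community X: N=10, proportions 0.1, 0.1, 0.1, 0.1, 0.1, 0.1, 0.4, giving 1−D = 0.7800 (working shown to 4 dp, full precision carried).
Community Y: N=208, proportions 0.0048, 0.0721, 0.0337, 0.0577, 0.0385, 0.0577, 0.0288, 0.0721, 0.6346, giving 1−D = 0.5767.
Difference = |0.7800 − 0.5767| = 0.2033, i.e. 0.20 to 2 decimal places.

0.20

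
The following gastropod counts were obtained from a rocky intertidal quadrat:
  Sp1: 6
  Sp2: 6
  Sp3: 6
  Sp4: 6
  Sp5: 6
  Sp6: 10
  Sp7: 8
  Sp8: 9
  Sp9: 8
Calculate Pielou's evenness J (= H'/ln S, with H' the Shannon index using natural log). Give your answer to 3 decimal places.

Total N = 6+6+6+6+6+10+8+9+8 = 65, so the proportions are 0.09231, 0.09231, 0.09231, 0.09231, 0.09231, 0.15385, 0.12308, 0.13846, 0.12308 (working shown to 5 dp, full precision carried).
H' = −Σ pᵢ ln pᵢ = −((-0.21993) + (-0.21993) + (-0.21993) + (-0.21993) + (-0.21993) + (-0.28797) + (-0.25784) + (-0.27376) + (-0.25784)) = 2.17708.
With S = 9 species, ln S = 2.19722, so J = 2.17708/2.19722 = 0.99083, i.e. 0.991 to 3 decimal places.

0.991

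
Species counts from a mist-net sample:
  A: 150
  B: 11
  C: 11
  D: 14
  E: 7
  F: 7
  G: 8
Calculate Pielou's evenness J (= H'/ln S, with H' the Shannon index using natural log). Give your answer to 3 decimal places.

Total N = 150+11+11+14+7+7+8 = 208, so the proportions are 0.72115, 0.05288, 0.05288, 0.06731, 0.03365, 0.03365, 0.03846 (working shown to 5 dp, full precision carried).
H' = −Σ pᵢ ln pᵢ = −((-0.23575) + (-0.15546) + (-0.15546) + (-0.18163) + (-0.11414) + (-0.11414) + (-0.12531)) = 1.08189.
With S = 7 species, ln S = 1.94591, so J = 1.08189/1.94591 = 0.55598, i.e. 0.556 to 3 decimal places.

0.556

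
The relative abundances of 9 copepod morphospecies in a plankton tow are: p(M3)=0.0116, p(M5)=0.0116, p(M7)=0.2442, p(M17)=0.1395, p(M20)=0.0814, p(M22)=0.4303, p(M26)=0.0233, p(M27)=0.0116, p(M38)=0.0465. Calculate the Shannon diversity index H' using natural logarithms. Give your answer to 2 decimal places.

Each pᵢ ln pᵢ term (working shown to 4 dp, full precision carried): 0.0116×(-4.4568)=-0.0517, 0.0116×(-4.4568)=-0.0517, 0.2442×(-1.4098)=-0.3443, 0.1395×(-1.9697)=-0.2748, 0.0814×(-2.5084)=-0.2042, 0.4303×(-0.8433)=-0.3629, 0.0233×(-3.7593)=-0.0876, 0.0116×(-4.4568)=-0.0517, 0.0465×(-3.0683)=-0.1427.
Sum = -1.5714, so H' = 1.57.

1.57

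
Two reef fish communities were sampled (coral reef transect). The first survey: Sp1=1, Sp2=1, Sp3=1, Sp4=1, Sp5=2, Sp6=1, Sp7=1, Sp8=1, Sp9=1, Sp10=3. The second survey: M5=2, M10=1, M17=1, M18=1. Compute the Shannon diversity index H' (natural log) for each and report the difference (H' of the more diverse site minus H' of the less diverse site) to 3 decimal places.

The first survey: N=13, proportions 0.07692, 0.07692, 0.07692, 0.07692, 0.15385, 0.07692, 0.07692, 0.07692, 0.07692, 0.23077, giving H' = 2.20479 (working shown to 5 dp, full precision carried).
The second survey: N=5, proportions 0.4, 0.2, 0.2, 0.2, giving H' = 1.33218.
Difference = |2.20479 − 1.33218| = 0.87261, i.e. 0.873 to 3 decimal places.

0.873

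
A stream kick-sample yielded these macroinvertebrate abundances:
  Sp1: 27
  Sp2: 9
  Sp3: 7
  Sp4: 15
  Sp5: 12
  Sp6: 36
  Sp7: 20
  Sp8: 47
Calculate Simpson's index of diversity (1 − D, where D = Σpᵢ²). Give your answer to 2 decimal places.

Total N = 27+9+7+15+12+36+20+47 = 173, so the proportions are 0.1561, 0.052, 0.0405, 0.0867, 0.0694, 0.2081, 0.1156, 0.2717 (working shown to 4 dp, full precision carried).
D = 0.1561² + 0.052² + 0.0405² + 0.0867² + 0.0694² + 0.2081² + 0.1156² + 0.2717² = 0.0244 + 0.0027 + 0.0016 + 0.0075 + 0.0048 + 0.0433 + 0.0134 + 0.0738 = 0.1715.
So 1 − D = 0.8285, i.e. 0.83 to 2 decimal places.

0.83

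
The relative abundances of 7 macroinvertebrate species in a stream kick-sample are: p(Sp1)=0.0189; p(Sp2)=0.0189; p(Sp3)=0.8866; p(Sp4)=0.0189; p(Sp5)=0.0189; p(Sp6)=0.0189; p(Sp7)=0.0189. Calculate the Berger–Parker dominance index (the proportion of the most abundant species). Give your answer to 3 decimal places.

0.887

The largest proportion is 0.8866, i.e. d = 0.887 to 3 decimal places.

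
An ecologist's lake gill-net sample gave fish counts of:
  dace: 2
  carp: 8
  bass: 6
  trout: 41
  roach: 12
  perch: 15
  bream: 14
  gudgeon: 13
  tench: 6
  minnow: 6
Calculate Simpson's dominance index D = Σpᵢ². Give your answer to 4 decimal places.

0.1713

Total N = 2+8+6+41+12+15+14+13+6+6 = 123, so the proportions are 0.01626, 0.065041, 0.04878, 0.333333, 0.097561, 0.121951, 0.113821, 0.105691, 0.04878, 0.04878 (working shown to 6 dp, full precision carried).
D = 0.01626² + 0.065041² + 0.04878² + 0.333333² + 0.097561² + 0.121951² + 0.113821² + 0.105691² + 0.04878² + 0.04878² = 0.000264 + 0.004230 + 0.002380 + 0.111111 + 0.009518 + 0.014872 + 0.012955 + 0.011171 + 0.002380 + 0.002380 = 0.171260.
To 4 decimal places, D = 0.1713.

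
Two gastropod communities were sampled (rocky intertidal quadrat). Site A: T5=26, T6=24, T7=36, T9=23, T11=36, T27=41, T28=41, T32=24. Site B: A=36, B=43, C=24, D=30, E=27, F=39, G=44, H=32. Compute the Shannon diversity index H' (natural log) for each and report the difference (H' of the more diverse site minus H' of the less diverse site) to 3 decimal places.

Site A: N=251, proportions 0.10359, 0.09562, 0.14343, 0.09163, 0.14343, 0.16335, 0.16335, 0.09562, giving H' = 2.05175 (working shown to 5 dp, full precision carried).
Site B: N=275, proportions 0.13091, 0.15636, 0.08727, 0.10909, 0.09818, 0.14182, 0.16, 0.11636, giving H' = 2.05924.
Difference = |2.05175 − 2.05924| = 0.00749, i.e. 0.007 to 3 decimal places.

0.007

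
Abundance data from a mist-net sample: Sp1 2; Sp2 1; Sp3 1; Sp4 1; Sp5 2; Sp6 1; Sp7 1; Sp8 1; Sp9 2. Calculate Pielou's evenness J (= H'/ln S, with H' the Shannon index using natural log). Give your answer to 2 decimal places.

Total N = 2+1+1+1+2+1+1+1+2 = 12, so the proportions are 0.1667, 0.0833, 0.0833, 0.0833, 0.1667, 0.0833, 0.0833, 0.0833, 0.1667 (working shown to 4 dp, full precision carried).
H' = −Σ pᵢ ln pᵢ = −((-0.2986) + (-0.2071) + (-0.2071) + (-0.2071) + (-0.2986) + (-0.2071) + (-0.2071) + (-0.2071) + (-0.2986)) = 2.1383.
With S = 9 species, ln S = 2.1972, so J = 2.1383/2.1972 = 0.9732, i.e. 0.97 to 2 decimal places.

0.97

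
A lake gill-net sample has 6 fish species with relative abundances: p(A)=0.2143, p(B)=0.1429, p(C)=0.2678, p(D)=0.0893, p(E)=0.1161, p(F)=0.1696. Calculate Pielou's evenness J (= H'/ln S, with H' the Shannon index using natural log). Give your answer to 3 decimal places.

0.964

H' = −Σ pᵢ ln pᵢ = −((-0.33010) + (-0.27803) + (-0.35283) + (-0.21573) + (-0.25000) + (-0.30092)) = 1.72761 (working shown to 5 dp, full precision carried).
With S = 6 species, ln S = 1.79176, so J = 1.72761/1.79176 = 0.96420, i.e. 0.964 to 3 decimal places.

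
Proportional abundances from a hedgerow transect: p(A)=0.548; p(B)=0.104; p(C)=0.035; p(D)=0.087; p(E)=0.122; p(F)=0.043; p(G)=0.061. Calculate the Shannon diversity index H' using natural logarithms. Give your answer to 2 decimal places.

Each pᵢ ln pᵢ term (working shown to 4 dp, full precision carried): 0.548×(-0.6015)=-0.3296, 0.104×(-2.2634)=-0.2354, 0.035×(-3.3524)=-0.1173, 0.087×(-2.4418)=-0.2124, 0.122×(-2.1037)=-0.2567, 0.043×(-3.1466)=-0.1353, 0.061×(-2.7969)=-0.1706.
Sum = -1.4573, so H' = 1.46.

1.46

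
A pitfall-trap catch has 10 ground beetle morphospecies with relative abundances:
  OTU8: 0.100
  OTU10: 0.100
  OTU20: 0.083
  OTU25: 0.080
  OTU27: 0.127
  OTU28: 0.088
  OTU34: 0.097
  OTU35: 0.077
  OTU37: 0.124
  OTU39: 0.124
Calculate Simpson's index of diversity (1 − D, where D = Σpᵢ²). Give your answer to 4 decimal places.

D = 0.1² + 0.1² + 0.083² + 0.08² + 0.127² + 0.088² + 0.097² + 0.077² + 0.124² + 0.124² = 0.010000 + 0.010000 + 0.006889 + 0.006400 + 0.016129 + 0.007744 + 0.009409 + 0.005929 + 0.015376 + 0.015376 = 0.103252 (working shown to 6 dp, full precision carried).
So 1 − D = 0.896748, i.e. 0.8967 to 4 decimal places.

0.8967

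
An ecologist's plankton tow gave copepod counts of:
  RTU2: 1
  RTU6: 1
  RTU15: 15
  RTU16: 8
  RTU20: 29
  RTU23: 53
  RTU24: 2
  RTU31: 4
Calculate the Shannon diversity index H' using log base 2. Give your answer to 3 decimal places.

2.067

Total N = 1+1+15+8+29+53+2+4 = 113, so the proportions are 0.00885, 0.00885, 0.13274, 0.0708, 0.25664, 0.46903, 0.0177, 0.0354 (working shown to 5 dp, full precision carried).
Each pᵢ log₂ pᵢ term: 0.00885×(-6.82018)=-0.06036, 0.00885×(-6.82018)=-0.06036, 0.13274×(-2.91329)=-0.38672, 0.0708×(-3.82018)=-0.27046, 0.25664×(-1.96220)=-0.50357, 0.46903×(-1.09226)=-0.51230, 0.0177×(-5.82018)=-0.10301, 0.0354×(-4.82018)=-0.17063.
Sum = -2.06739, so H' = 2.067.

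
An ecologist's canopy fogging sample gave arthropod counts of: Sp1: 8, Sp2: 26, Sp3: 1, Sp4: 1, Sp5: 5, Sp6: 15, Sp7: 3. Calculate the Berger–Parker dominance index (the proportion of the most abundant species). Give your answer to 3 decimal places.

Total N = 8+26+1+1+5+15+3 = 59, so the proportions are 0.13559, 0.44068, 0.01695, 0.01695, 0.08475, 0.25424, 0.05085 (working shown to 5 dp, full precision carried).
The largest proportion is 0.44068, i.e. d = 0.441 to 3 decimal places.

0.441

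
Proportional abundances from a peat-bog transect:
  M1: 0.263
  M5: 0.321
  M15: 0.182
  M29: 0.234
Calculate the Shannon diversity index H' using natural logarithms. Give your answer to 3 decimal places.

Each pᵢ ln pᵢ term (working shown to 5 dp, full precision carried): 0.263×(-1.33560)=-0.35126, 0.321×(-1.13631)=-0.36476, 0.182×(-1.70375)=-0.31008, 0.234×(-1.45243)=-0.33987.
Sum = -1.36597, so H' = 1.366.

1.366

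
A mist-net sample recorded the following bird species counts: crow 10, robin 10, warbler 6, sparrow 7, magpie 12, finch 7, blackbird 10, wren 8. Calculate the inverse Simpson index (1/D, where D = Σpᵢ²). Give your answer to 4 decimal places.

Total N = 10+10+6+7+12+7+10+8 = 70, so the proportions are 0.14285714, 0.14285714, 0.08571429, 0.1, 0.17142857, 0.1, 0.14285714, 0.11428571 (working shown to 8 dp, full precision carried).
D = 0.14285714² + 0.14285714² + 0.08571429² + 0.1² + 0.17142857² + 0.1² + 0.14285714² + 0.11428571² = 0.02040816 + 0.02040816 + 0.00734694 + 0.01000000 + 0.02938776 + 0.01000000 + 0.02040816 + 0.01306122 = 0.13102041.
So 1/D = 7.632399, i.e. 7.6324 to 4 decimal places.

7.6324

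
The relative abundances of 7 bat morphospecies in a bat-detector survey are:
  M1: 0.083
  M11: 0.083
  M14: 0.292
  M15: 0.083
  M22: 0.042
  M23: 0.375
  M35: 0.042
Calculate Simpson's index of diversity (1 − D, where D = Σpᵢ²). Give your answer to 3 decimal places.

D = 0.083² + 0.083² + 0.292² + 0.083² + 0.042² + 0.375² + 0.042² = 0.00689 + 0.00689 + 0.08526 + 0.00689 + 0.00176 + 0.14062 + 0.00176 = 0.25008 (working shown to 5 dp, full precision carried).
So 1 − D = 0.74992, i.e. 0.750 to 3 decimal places.

0.750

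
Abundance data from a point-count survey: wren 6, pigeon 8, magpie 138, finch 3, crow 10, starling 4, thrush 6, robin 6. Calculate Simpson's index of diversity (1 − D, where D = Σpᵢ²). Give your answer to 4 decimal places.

0.4096

Total N = 6+8+138+3+10+4+6+6 = 181, so the proportions are 0.033149, 0.044199, 0.762431, 0.016575, 0.055249, 0.022099, 0.033149, 0.033149 (working shown to 6 dp, full precision carried).
D = 0.033149² + 0.044199² + 0.762431² + 0.016575² + 0.055249² + 0.022099² + 0.033149² + 0.033149² = 0.001099 + 0.001954 + 0.581301 + 0.000275 + 0.003052 + 0.000488 + 0.001099 + 0.001099 = 0.590367.
So 1 − D = 0.409633, i.e. 0.4096 to 4 decimal places.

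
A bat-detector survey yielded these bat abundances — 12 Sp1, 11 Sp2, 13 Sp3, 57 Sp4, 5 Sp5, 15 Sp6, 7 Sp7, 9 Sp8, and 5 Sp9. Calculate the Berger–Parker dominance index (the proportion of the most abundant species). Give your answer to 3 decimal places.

Total N = 12+11+13+57+5+15+7+9+5 = 134, so the proportions are 0.08955, 0.08209, 0.09701, 0.42537, 0.03731, 0.11194, 0.05224, 0.06716, 0.03731 (working shown to 5 dp, full precision carried).
The largest proportion is 0.42537, i.e. d = 0.425 to 3 decimal places.

0.425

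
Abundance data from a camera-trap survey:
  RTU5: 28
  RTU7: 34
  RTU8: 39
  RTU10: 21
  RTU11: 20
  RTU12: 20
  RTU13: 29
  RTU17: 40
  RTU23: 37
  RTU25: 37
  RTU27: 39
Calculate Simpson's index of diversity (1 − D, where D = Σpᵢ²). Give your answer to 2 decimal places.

0.90

Total N = 28+34+39+21+20+20+29+40+37+37+39 = 344, so the proportions are 0.0814, 0.0988, 0.1134, 0.061, 0.0581, 0.0581, 0.0843, 0.1163, 0.1076, 0.1076, 0.1134 (working shown to 4 dp, full precision carried).
D = 0.0814² + 0.0988² + 0.1134² + 0.061² + 0.0581² + 0.0581² + 0.0843² + 0.1163² + 0.1076² + 0.1076² + 0.1134² = 0.0066 + 0.0098 + 0.0129 + 0.0037 + 0.0034 + 0.0034 + 0.0071 + 0.0135 + 0.0116 + 0.0116 + 0.0129 = 0.0964.
So 1 − D = 0.9036, i.e. 0.90 to 2 decimal places.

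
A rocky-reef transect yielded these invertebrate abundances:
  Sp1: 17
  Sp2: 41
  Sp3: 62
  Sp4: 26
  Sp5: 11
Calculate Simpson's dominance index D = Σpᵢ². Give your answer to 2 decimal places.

0.27

Total N = 17+41+62+26+11 = 157, so the proportions are 0.1083, 0.2611, 0.3949, 0.1656, 0.0701 (working shown to 4 dp, full precision carried).
D = 0.1083² + 0.2611² + 0.3949² + 0.1656² + 0.0701² = 0.0117 + 0.0682 + 0.1559 + 0.0274 + 0.0049 = 0.2682.
To 2 decimal places, D = 0.27.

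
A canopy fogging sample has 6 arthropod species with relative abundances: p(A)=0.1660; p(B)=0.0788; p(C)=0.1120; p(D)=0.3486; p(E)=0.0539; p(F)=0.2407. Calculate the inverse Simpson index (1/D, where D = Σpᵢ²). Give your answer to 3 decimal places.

4.373

D = 0.166² + 0.0788² + 0.112² + 0.3486² + 0.0539² + 0.2407² = 0.0275560 + 0.0062094 + 0.0125440 + 0.1215220 + 0.0029052 + 0.0579365 = 0.2286731 (working shown to 7 dp, full precision carried).
So 1/D = 4.37305, i.e. 4.373 to 3 decimal places.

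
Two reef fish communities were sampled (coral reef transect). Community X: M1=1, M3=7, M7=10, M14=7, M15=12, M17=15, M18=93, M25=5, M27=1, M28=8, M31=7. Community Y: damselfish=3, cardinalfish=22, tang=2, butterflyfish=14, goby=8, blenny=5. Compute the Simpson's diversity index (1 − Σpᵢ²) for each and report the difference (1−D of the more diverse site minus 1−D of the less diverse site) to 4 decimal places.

0.0714

Community X: N=166, proportions 0.006024, 0.042169, 0.060241, 0.042169, 0.072289, 0.090361, 0.560241, 0.03012, 0.006024, 0.048193, 0.042169, giving 1−D = 0.660473 (working shown to 6 dp, full precision carried).
Community Y: N=54, proportions 0.055556, 0.407407, 0.037037, 0.259259, 0.148148, 0.092593, giving 1−D = 0.731824.
Difference = |0.660473 − 0.731824| = 0.071351, i.e. 0.0714 to 4 decimal places.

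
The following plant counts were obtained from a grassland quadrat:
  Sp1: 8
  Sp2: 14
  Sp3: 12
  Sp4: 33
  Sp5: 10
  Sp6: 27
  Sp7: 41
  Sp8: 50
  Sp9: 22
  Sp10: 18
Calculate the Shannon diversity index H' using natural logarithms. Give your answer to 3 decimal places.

2.146

Total N = 8+14+12+33+10+27+41+50+22+18 = 235, so the proportions are 0.03404, 0.05957, 0.05106, 0.14043, 0.04255, 0.11489, 0.17447, 0.21277, 0.09362, 0.0766 (working shown to 5 dp, full precision carried).
Each pᵢ ln pᵢ term: 0.03404×(-3.38014)=-0.11507, 0.05957×(-2.82053)=-0.16803, 0.05106×(-2.97468)=-0.15190, 0.14043×(-1.96308)=-0.27567, 0.04255×(-3.15700)=-0.13434, 0.11489×(-2.16375)=-0.24860, 0.17447×(-1.74601)=-0.30462, 0.21277×(-1.54756)=-0.32927, 0.09362×(-2.36854)=-0.22174, 0.0766×(-2.56921)=-0.19679.
Sum = -2.14603, so H' = 2.146.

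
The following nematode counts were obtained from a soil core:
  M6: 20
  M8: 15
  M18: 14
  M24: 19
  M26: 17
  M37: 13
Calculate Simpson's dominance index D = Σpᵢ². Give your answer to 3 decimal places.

Total N = 20+15+14+19+17+13 = 98, so the proportions are 0.20408, 0.15306, 0.14286, 0.19388, 0.17347, 0.13265 (working shown to 5 dp, full precision carried).
D = 0.20408² + 0.15306² + 0.14286² + 0.19388² + 0.17347² + 0.13265² = 0.04165 + 0.02343 + 0.02041 + 0.03759 + 0.03009 + 0.01760 = 0.17076.
To 3 decimal places, D = 0.171.

0.171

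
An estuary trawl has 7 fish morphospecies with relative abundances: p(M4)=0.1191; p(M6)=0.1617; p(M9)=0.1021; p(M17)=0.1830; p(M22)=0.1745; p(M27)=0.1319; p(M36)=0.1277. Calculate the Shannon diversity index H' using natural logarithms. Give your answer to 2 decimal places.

Each pᵢ ln pᵢ term (working shown to 4 dp, full precision carried): 0.1191×(-2.1278)=-0.2534, 0.1617×(-1.8220)=-0.2946, 0.1021×(-2.2818)=-0.2330, 0.183×(-1.6983)=-0.3108, 0.1745×(-1.7458)=-0.3046, 0.1319×(-2.0257)=-0.2672, 0.1277×(-2.0581)=-0.2628.
Sum = -1.9264, so H' = 1.93.

1.93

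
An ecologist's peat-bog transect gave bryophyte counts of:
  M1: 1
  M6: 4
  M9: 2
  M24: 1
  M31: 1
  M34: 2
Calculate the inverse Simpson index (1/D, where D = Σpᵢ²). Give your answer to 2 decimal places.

4.48

Total N = 1+4+2+1+1+2 = 11, so the proportions are 0.090909, 0.363636, 0.181818, 0.090909, 0.090909, 0.181818 (working shown to 6 dp, full precision carried).
D = 0.090909² + 0.363636² + 0.181818² + 0.090909² + 0.090909² + 0.181818² = 0.008264 + 0.132231 + 0.033058 + 0.008264 + 0.008264 + 0.033058 = 0.223140.
So 1/D = 4.4815, i.e. 4.48 to 2 decimal places.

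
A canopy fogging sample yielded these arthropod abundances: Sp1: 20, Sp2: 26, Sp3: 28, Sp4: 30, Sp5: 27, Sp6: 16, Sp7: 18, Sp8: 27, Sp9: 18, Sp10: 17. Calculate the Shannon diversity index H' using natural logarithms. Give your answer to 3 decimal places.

2.277

Total N = 20+26+28+30+27+16+18+27+18+17 = 227, so the proportions are 0.08811, 0.11454, 0.12335, 0.13216, 0.11894, 0.07048, 0.0793, 0.11894, 0.0793, 0.07489 (working shown to 5 dp, full precision carried).
Each pᵢ ln pᵢ term: 0.08811×(-2.42922)=-0.21403, 0.11454×(-2.16685)=-0.24819, 0.12335×(-2.09275)=-0.25814, 0.13216×(-2.02375)=-0.26746, 0.11894×(-2.12911)=-0.25324, 0.07048×(-2.65236)=-0.18695, 0.0793×(-2.53458)=-0.20098, 0.11894×(-2.12911)=-0.25324, 0.0793×(-2.53458)=-0.20098, 0.07489×(-2.59174)=-0.19409.
Sum = -2.27730, so H' = 2.277.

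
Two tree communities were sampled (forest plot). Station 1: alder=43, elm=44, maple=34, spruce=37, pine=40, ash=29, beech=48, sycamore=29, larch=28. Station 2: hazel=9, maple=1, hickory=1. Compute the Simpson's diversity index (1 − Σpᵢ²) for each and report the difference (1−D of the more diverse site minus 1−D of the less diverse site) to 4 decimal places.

0.5709

Station 1: N=332, proportions 0.129518, 0.13253, 0.10241, 0.111446, 0.120482, 0.087349, 0.144578, 0.087349, 0.084337, giving 1−D = 0.884962 (working shown to 6 dp, full precision carried).
Station 2: N=11, proportions 0.818182, 0.090909, 0.090909, giving 1−D = 0.314050.
Difference = |0.884962 − 0.314050| = 0.570912, i.e. 0.5709 to 4 decimal places.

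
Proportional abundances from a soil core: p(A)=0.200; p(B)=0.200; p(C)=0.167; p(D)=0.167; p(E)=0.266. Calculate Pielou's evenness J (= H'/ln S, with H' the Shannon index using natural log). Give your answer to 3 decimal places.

H' = −Σ pᵢ ln pᵢ = −((-0.32189) + (-0.32189) + (-0.29889) + (-0.29889) + (-0.35225)) = 1.59381 (working shown to 5 dp, full precision carried).
With S = 5 species, ln S = 1.60944, so J = 1.59381/1.60944 = 0.99029, i.e. 0.990 to 3 decimal places.

0.990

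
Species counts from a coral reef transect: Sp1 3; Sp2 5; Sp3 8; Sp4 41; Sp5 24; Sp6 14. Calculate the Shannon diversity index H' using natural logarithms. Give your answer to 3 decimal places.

Total N = 3+5+8+41+24+14 = 95, so the proportions are 0.03158, 0.05263, 0.08421, 0.43158, 0.25263, 0.14737 (working shown to 5 dp, full precision carried).
Each pᵢ ln pᵢ term: 0.03158×(-3.45526)=-0.10911, 0.05263×(-2.94444)=-0.15497, 0.08421×(-2.47444)=-0.20837, 0.43158×(-0.84030)=-0.36266, 0.25263×(-1.37582)=-0.34758, 0.14737×(-1.91482)=-0.28218.
Sum = -1.46488, so H' = 1.465.

1.465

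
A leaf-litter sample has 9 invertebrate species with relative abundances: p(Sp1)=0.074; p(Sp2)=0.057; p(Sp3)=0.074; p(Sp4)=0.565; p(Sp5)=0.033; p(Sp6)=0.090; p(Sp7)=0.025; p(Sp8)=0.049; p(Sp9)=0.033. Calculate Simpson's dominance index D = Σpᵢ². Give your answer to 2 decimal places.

D = 0.074² + 0.057² + 0.074² + 0.565² + 0.033² + 0.09² + 0.025² + 0.049² + 0.033² = 0.0055 + 0.0032 + 0.0055 + 0.3192 + 0.0011 + 0.0081 + 0.0006 + 0.0024 + 0.0011 = 0.3467 (working shown to 4 dp, full precision carried).
To 2 decimal places, D = 0.35.

0.35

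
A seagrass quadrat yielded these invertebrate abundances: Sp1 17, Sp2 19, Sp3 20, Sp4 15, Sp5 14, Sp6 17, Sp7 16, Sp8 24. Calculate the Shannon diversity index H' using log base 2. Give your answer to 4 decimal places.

Total N = 17+19+20+15+14+17+16+24 = 142, so the proportions are 0.119718, 0.133803, 0.140845, 0.105634, 0.098592, 0.119718, 0.112676, 0.169014 (working shown to 6 dp, full precision carried).
Each pᵢ log₂ pᵢ term: 0.119718×(-3.062284)=-0.366611, 0.133803×(-2.901820)=-0.388272, 0.140845×(-2.827819)=-0.398284, 0.105634×(-3.242857)=-0.342555, 0.098592×(-3.342392)=-0.329532, 0.119718×(-3.062284)=-0.366611, 0.112676×(-3.149747)=-0.354901, 0.169014×(-2.564785)=-0.433485.
Sum = -2.980252, so H' = 2.9803.

2.9803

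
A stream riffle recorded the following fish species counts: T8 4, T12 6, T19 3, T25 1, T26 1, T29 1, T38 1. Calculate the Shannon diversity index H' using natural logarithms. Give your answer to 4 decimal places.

Total N = 4+6+3+1+1+1+1 = 17, so the proportions are 0.235294, 0.352941, 0.176471, 0.058824, 0.058824, 0.058824, 0.058824 (working shown to 6 dp, full precision carried).
Each pᵢ ln pᵢ term: 0.235294×(-1.446919)=-0.340452, 0.352941×(-1.041454)=-0.367572, 0.176471×(-1.734601)=-0.306106, 0.058824×(-2.833213)=-0.166660, 0.058824×(-2.833213)=-0.166660, 0.058824×(-2.833213)=-0.166660, 0.058824×(-2.833213)=-0.166660.
Sum = -1.680768, so H' = 1.6808.

1.6808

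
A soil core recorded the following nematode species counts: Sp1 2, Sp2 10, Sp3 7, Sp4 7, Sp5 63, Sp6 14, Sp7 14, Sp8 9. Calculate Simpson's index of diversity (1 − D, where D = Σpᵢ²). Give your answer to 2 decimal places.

Total N = 2+10+7+7+63+14+14+9 = 126, so the proportions are 0.0159, 0.0794, 0.0556, 0.0556, 0.5, 0.1111, 0.1111, 0.0714 (working shown to 4 dp, full precision carried).
D = 0.0159² + 0.0794² + 0.0556² + 0.0556² + 0.5² + 0.1111² + 0.1111² + 0.0714² = 0.0003 + 0.0063 + 0.0031 + 0.0031 + 0.2500 + 0.0123 + 0.0123 + 0.0051 = 0.2925.
So 1 − D = 0.7075, i.e. 0.71 to 2 decimal places.

0.71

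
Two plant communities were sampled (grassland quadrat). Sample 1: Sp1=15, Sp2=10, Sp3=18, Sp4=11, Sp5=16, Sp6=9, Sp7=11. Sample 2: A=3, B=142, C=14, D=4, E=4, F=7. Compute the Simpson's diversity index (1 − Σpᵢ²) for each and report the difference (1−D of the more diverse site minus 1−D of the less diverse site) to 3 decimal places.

Sample 1: N=90, proportions 0.16667, 0.11111, 0.2, 0.12222, 0.17778, 0.1, 0.12222, giving 1−D = 0.84840 (working shown to 5 dp, full precision carried).
Sample 2: N=174, proportions 0.01724, 0.81609, 0.08046, 0.02299, 0.02299, 0.04023, giving 1−D = 0.32455.
Difference = |0.84840 − 0.32455| = 0.52385, i.e. 0.524 to 3 decimal places.

0.524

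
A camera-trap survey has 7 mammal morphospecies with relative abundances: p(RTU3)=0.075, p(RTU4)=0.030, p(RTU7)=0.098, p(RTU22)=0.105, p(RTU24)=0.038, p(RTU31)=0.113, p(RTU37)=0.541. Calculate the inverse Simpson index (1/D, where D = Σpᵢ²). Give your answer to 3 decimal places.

2.994

D = 0.075² + 0.03² + 0.098² + 0.105² + 0.038² + 0.113² + 0.541² = 0.005625 + 0.000900 + 0.009604 + 0.011025 + 0.001444 + 0.012769 + 0.292681 = 0.334048 (working shown to 6 dp, full precision carried).
So 1/D = 2.99358, i.e. 2.994 to 3 decimal places.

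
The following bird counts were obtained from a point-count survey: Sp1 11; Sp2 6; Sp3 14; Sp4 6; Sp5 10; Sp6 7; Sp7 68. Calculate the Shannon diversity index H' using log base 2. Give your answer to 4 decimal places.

2.1013

Total N = 11+6+14+6+10+7+68 = 122, so the proportions are 0.090164, 0.04918, 0.114754, 0.04918, 0.081967, 0.057377, 0.557377 (working shown to 6 dp, full precision carried).
Each pᵢ log₂ pᵢ term: 0.090164×(-3.471306)=-0.312987, 0.04918×(-4.345775)=-0.213727, 0.114754×(-3.123382)=-0.358421, 0.04918×(-4.345775)=-0.213727, 0.081967×(-3.608809)=-0.295804, 0.057377×(-4.123382)=-0.236588, 0.557377×(-0.843274)=-0.470022.
Sum = -2.101274, so H' = 2.1013.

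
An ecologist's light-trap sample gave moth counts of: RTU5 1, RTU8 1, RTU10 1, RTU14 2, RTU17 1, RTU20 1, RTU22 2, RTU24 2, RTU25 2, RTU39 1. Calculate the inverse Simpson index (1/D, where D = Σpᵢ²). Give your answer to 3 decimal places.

8.909

Total N = 1+1+1+2+1+1+2+2+2+1 = 14, so the proportions are 0.0714286, 0.0714286, 0.0714286, 0.1428571, 0.0714286, 0.0714286, 0.1428571, 0.1428571, 0.1428571, 0.0714286 (working shown to 7 dp, full precision carried).
D = 0.0714286² + 0.0714286² + 0.0714286² + 0.1428571² + 0.0714286² + 0.0714286² + 0.1428571² + 0.1428571² + 0.1428571² + 0.0714286² = 0.0051020 + 0.0051020 + 0.0051020 + 0.0204082 + 0.0051020 + 0.0051020 + 0.0204082 + 0.0204082 + 0.0204082 + 0.0051020 = 0.1122449.
So 1/D = 8.90909, i.e. 8.909 to 3 decimal places.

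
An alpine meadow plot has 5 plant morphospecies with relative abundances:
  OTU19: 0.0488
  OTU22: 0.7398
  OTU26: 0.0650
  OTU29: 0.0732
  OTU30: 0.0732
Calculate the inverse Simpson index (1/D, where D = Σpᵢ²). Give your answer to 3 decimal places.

1.771

D = 0.0488² + 0.7398² + 0.065² + 0.0732² + 0.0732² = 0.002381 + 0.547304 + 0.004225 + 0.005358 + 0.005358 = 0.564627 (working shown to 6 dp, full precision carried).
So 1/D = 1.77108, i.e. 1.771 to 3 decimal places.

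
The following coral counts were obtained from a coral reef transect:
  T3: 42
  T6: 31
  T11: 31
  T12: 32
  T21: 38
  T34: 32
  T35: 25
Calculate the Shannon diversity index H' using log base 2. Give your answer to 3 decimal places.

2.790

Total N = 42+31+31+32+38+32+25 = 231, so the proportions are 0.18182, 0.1342, 0.1342, 0.13853, 0.1645, 0.13853, 0.10823 (working shown to 5 dp, full precision carried).
Each pᵢ log₂ pᵢ term: 0.18182×(-2.45943)=-0.44717, 0.1342×(-2.89755)=-0.38885, 0.1342×(-2.89755)=-0.38885, 0.13853×(-2.85175)=-0.39505, 0.1645×(-2.60382)=-0.42833, 0.13853×(-2.85175)=-0.39505, 0.10823×(-3.20789)=-0.34717.
Sum = -2.79047, so H' = 2.790.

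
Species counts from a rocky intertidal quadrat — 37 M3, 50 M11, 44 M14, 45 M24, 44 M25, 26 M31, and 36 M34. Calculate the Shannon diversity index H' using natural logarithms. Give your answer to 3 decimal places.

1.928

Total N = 37+50+44+45+44+26+36 = 282, so the proportions are 0.13121, 0.1773, 0.15603, 0.15957, 0.15603, 0.0922, 0.12766 (working shown to 5 dp, full precision carried).
Each pᵢ ln pᵢ term: 0.13121×(-2.03099)=-0.26648, 0.1773×(-1.72988)=-0.30672, 0.15603×(-1.85772)=-0.28986, 0.15957×(-1.83524)=-0.29286, 0.15603×(-1.85772)=-0.28986, 0.0922×(-2.38381)=-0.21978, 0.12766×(-2.05839)=-0.26277.
Sum = -1.92832, so H' = 1.928.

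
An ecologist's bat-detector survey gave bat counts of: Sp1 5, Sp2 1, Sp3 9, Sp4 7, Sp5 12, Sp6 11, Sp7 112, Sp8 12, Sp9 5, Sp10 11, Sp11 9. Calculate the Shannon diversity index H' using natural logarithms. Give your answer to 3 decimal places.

1.607

Total N = 5+1+9+7+12+11+112+12+5+11+9 = 194, so the proportions are 0.02577, 0.00515, 0.04639, 0.03608, 0.06186, 0.0567, 0.57732, 0.06186, 0.02577, 0.0567, 0.04639 (working shown to 5 dp, full precision carried).
Each pᵢ ln pᵢ term: 0.02577×(-3.65842)=-0.09429, 0.00515×(-5.26786)=-0.02715, 0.04639×(-3.07063)=-0.14245, 0.03608×(-3.32195)=-0.11986, 0.06186×(-2.78295)=-0.17214, 0.0567×(-2.86996)=-0.16273, 0.57732×(-0.54936)=-0.31716, 0.06186×(-2.78295)=-0.17214, 0.02577×(-3.65842)=-0.09429, 0.0567×(-2.86996)=-0.16273, 0.04639×(-3.07063)=-0.14245.
Sum = -1.60740, so H' = 1.607.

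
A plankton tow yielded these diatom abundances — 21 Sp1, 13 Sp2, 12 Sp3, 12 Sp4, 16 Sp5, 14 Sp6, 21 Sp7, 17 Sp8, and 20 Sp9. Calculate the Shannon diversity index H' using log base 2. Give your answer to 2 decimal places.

Total N = 21+13+12+12+16+14+21+17+20 = 146, so the proportions are 0.1438, 0.089, 0.0822, 0.0822, 0.1096, 0.0959, 0.1438, 0.1164, 0.137 (working shown to 4 dp, full precision carried).
Each pᵢ log₂ pᵢ term: 0.1438×(-2.7975)=-0.4024, 0.089×(-3.4894)=-0.3107, 0.0822×(-3.6049)=-0.2963, 0.0822×(-3.6049)=-0.2963, 0.1096×(-3.1898)=-0.3496, 0.0959×(-3.3825)=-0.3243, 0.1438×(-2.7975)=-0.4024, 0.1164×(-3.1024)=-0.3612, 0.137×(-2.8679)=-0.3929.
Sum = -3.1361, so H' = 3.14.

3.14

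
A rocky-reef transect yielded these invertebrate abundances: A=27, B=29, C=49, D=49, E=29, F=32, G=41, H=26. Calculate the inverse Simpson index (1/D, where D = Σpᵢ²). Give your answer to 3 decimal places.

Total N = 27+29+49+49+29+32+41+26 = 282, so the proportions are 0.0957447, 0.1028369, 0.1737589, 0.1737589, 0.1028369, 0.1134752, 0.1453901, 0.0921986 (working shown to 7 dp, full precision carried).
D = 0.0957447² + 0.1028369² + 0.1737589² + 0.1737589² + 0.1028369² + 0.1134752² + 0.1453901² + 0.0921986² = 0.0091670 + 0.0105754 + 0.0301921 + 0.0301921 + 0.0105754 + 0.0128766 + 0.0211383 + 0.0085006 = 0.1332176.
So 1/D = 7.50651, i.e. 7.507 to 3 decimal places.

7.507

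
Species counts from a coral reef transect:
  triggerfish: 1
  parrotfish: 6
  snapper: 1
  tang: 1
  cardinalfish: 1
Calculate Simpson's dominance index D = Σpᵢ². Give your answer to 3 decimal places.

Total N = 1+6+1+1+1 = 10, so the proportions are 0.1, 0.6, 0.1, 0.1, 0.1 (working shown to 5 dp, full precision carried).
D = 0.1² + 0.6² + 0.1² + 0.1² + 0.1² = 0.01000 + 0.36000 + 0.01000 + 0.01000 + 0.01000 = 0.40000.
To 3 decimal places, D = 0.400.

0.400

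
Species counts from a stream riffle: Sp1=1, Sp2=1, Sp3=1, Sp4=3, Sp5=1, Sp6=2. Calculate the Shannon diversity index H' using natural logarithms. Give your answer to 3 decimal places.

1.677

Total N = 1+1+1+3+1+2 = 9, so the proportions are 0.11111, 0.11111, 0.11111, 0.33333, 0.11111, 0.22222 (working shown to 5 dp, full precision carried).
Each pᵢ ln pᵢ term: 0.11111×(-2.19722)=-0.24414, 0.11111×(-2.19722)=-0.24414, 0.11111×(-2.19722)=-0.24414, 0.33333×(-1.09861)=-0.36620, 0.11111×(-2.19722)=-0.24414, 0.22222×(-1.50408)=-0.33424.
Sum = -1.67699, so H' = 1.677.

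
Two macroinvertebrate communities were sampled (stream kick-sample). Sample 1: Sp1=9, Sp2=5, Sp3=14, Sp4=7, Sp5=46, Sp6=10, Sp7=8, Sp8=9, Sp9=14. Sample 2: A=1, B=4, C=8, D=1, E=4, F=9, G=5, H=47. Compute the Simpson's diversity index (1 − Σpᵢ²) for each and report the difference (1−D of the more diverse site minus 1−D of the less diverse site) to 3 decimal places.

Sample 1: N=122, proportions 0.07377, 0.04098, 0.11475, 0.05738, 0.37705, 0.08197, 0.06557, 0.07377, 0.11475, giving 1−D = 0.80462 (working shown to 5 dp, full precision carried).
Sample 2: N=79, proportions 0.01266, 0.05063, 0.10127, 0.01266, 0.05063, 0.11392, 0.06329, 0.59494, giving 1−D = 0.61336.
Difference = |0.80462 − 0.61336| = 0.19126, i.e. 0.191 to 3 decimal places.

0.191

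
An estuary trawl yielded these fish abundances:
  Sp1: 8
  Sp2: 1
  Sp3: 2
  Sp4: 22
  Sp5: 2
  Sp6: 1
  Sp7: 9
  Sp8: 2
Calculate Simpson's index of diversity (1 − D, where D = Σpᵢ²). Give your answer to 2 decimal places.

0.71

Total N = 8+1+2+22+2+1+9+2 = 47, so the proportions are 0.1702, 0.0213, 0.0426, 0.4681, 0.0426, 0.0213, 0.1915, 0.0426 (working shown to 4 dp, full precision carried).
D = 0.1702² + 0.0213² + 0.0426² + 0.4681² + 0.0426² + 0.0213² + 0.1915² + 0.0426² = 0.0290 + 0.0005 + 0.0018 + 0.2191 + 0.0018 + 0.0005 + 0.0367 + 0.0018 = 0.2911.
So 1 − D = 0.7089, i.e. 0.71 to 2 decimal places.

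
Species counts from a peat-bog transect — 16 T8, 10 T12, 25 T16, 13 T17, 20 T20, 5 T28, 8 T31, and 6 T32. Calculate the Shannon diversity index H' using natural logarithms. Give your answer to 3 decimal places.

Total N = 16+10+25+13+20+5+8+6 = 103, so the proportions are 0.15534, 0.09709, 0.24272, 0.12621, 0.19417, 0.04854, 0.07767, 0.05825 (working shown to 5 dp, full precision carried).
Each pᵢ ln pᵢ term: 0.15534×(-1.86214)=-0.28926, 0.09709×(-2.33214)=-0.22642, 0.24272×(-1.41585)=-0.34365, 0.12621×(-2.06978)=-0.26123, 0.19417×(-1.63900)=-0.31825, 0.04854×(-3.02529)=-0.14686, 0.07767×(-2.55529)=-0.19847, 0.05825×(-2.84297)=-0.16561.
Sum = -1.94976, so H' = 1.950.

1.950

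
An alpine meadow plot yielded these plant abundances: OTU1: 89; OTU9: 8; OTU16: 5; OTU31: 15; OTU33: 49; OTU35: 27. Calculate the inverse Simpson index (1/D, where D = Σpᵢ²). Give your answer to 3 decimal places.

3.278

Total N = 89+8+5+15+49+27 = 193, so the proportions are 0.4611399, 0.0414508, 0.0259067, 0.0777202, 0.253886, 0.1398964 (working shown to 7 dp, full precision carried).
D = 0.4611399² + 0.0414508² + 0.0259067² + 0.0777202² + 0.253886² + 0.1398964² = 0.2126500 + 0.0017182 + 0.0006712 + 0.0060404 + 0.0644581 + 0.0195710 = 0.3051089.
So 1/D = 3.27752, i.e. 3.278 to 3 decimal places.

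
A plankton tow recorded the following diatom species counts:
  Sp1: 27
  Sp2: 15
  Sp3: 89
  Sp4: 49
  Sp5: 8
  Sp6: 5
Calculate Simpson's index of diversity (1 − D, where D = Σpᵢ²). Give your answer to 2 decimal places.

0.69

Total N = 27+15+89+49+8+5 = 193, so the proportions are 0.1399, 0.0777, 0.4611, 0.2539, 0.0415, 0.0259 (working shown to 4 dp, full precision carried).
D = 0.1399² + 0.0777² + 0.4611² + 0.2539² + 0.0415² + 0.0259² = 0.0196 + 0.0060 + 0.2127 + 0.0645 + 0.0017 + 0.0007 = 0.3051.
So 1 − D = 0.6949, i.e. 0.69 to 2 decimal places.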